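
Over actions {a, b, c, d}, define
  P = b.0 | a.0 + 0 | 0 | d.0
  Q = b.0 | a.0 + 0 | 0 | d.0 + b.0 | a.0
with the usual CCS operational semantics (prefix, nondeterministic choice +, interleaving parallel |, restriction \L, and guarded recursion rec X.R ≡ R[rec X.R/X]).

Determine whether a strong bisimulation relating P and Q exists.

P's transition system — 5 states:
  m0 = b.0 | a.0 + 0 | 0 | d.0 has moves =a=> m1, =b=> m2, =d=> m3
  m1 = b.0 | 0 has moves =b=> m4
  m2 = 0 | a.0 has moves =a=> m4
  m3 = 0 | 0 | 0 has moves stopped
  m4 = 0 | 0 has moves stopped
Q's transition system — 5 states:
  n0 = b.0 | a.0 + 0 | 0 | d.0 + b.0 | a.0 has moves =a=> n1, =b=> n2, =d=> n3
  n1 = b.0 | 0 has moves =b=> n4
  n2 = 0 | a.0 has moves =a=> n4
  n3 = 0 | 0 | 0 has moves stopped
  n4 = 0 | 0 has moves stopped
Partition-refinement fixed point:
  B0 = {m0, n0}
  B1 = {m2, n2}
  B2 = {m3, m4, n3, n4}
  B3 = {m1, n1}
m0 ∈ B0, n0 ∈ B0 → same block

YES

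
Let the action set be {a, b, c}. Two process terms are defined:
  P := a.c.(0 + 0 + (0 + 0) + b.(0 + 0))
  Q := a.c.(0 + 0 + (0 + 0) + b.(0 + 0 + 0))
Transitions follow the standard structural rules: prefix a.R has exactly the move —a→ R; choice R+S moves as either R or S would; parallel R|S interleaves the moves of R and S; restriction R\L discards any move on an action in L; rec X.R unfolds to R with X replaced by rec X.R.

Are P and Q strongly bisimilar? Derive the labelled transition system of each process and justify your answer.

YES

Reachable graph of P (4 states):
  p0 = a.c.(0 + 0 + (0 + 0) + b.(0 + 0)) ⊢ -a-> p1
  p1 = c.(0 + 0 + (0 + 0) + b.(0 + 0)) ⊢ -c-> p2
  p2 = 0 + 0 + (0 + 0) + b.(0 + 0) ⊢ -b-> p3
  p3 = 0 + 0 ⊢ ·
Reachable graph of Q (4 states):
  q0 = a.c.(0 + 0 + (0 + 0) + b.(0 + 0 + 0)) ⊢ -a-> q1
  q1 = c.(0 + 0 + (0 + 0) + b.(0 + 0 + 0)) ⊢ -c-> q2
  q2 = 0 + 0 + (0 + 0) + b.(0 + 0 + 0) ⊢ -b-> q3
  q3 = 0 + 0 + 0 ⊢ ·
Partition-refinement fixed point:
  B0 = {p0, q0}
  B1 = {p1, q1}
  B2 = {p2, q2}
  B3 = {p3, q3}
p0 ∈ B0, q0 ∈ B0 → same block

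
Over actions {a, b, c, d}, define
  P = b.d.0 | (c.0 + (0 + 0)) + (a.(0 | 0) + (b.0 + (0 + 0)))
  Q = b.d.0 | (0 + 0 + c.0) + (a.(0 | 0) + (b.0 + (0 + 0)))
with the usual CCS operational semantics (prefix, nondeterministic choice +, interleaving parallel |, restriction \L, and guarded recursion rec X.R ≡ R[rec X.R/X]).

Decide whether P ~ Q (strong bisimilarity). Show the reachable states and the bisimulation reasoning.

P ~ Q

LTS(P): 7 reachable states
  p0 = b.d.0 | (c.0 + (0 + 0)) + (a.(0 | 0) + (b.0 + (0 + 0))) ⊢ ··a··> p1, ··b··> p2, ··b··> p3, ··c··> p4
  p1 = 0 | 0 ⊢ stopped
  p2 = 0 ⊢ stopped
  p3 = d.0 | (c.0 + (0 + 0)) ⊢ ··c··> p5, ··d··> p6
  p4 = b.d.0 | 0 ⊢ ··b··> p5
  p5 = d.0 | 0 ⊢ ··d··> p1
  p6 = 0 | (c.0 + (0 + 0)) ⊢ ··c··> p1
LTS(Q): 7 reachable states
  q0 = b.d.0 | (0 + 0 + c.0) + (a.(0 | 0) + (b.0 + (0 + 0))) ⊢ ··a··> q1, ··b··> q2, ··b··> q3, ··c··> q4
  q1 = 0 | 0 ⊢ stopped
  q2 = 0 ⊢ stopped
  q3 = d.0 | (0 + 0 + c.0) ⊢ ··c··> q5, ··d··> q6
  q4 = b.d.0 | 0 ⊢ ··b··> q5
  q5 = d.0 | 0 ⊢ ··d··> q1
  q6 = 0 | (0 + 0 + c.0) ⊢ ··c··> q1
Bisimilarity quotient blocks:
  B0 = {p0, q0}
  B1 = {p1, p2, q1, q2}
  B2 = {p3, q3}
  B3 = {p5, q5}
  B4 = {p6, q6}
  B5 = {p4, q4}
p0 ∈ B0, q0 ∈ B0 → same block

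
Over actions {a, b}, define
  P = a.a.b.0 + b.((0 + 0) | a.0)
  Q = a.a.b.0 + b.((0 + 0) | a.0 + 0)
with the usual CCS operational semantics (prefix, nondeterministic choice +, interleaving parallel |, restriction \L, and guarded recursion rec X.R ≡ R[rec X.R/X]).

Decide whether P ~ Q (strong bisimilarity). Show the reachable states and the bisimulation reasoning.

LTS(P): 6 reachable states
  u0 = a.a.b.0 + b.((0 + 0) | a.0) ⊢ =a=> u1, =b=> u2
  u1 = a.b.0 ⊢ =a=> u3
  u2 = (0 + 0) | a.0 ⊢ =a=> u4
  u3 = b.0 ⊢ =b=> u5
  u4 = (0 + 0) | 0 ⊢ stopped
  u5 = 0 ⊢ stopped
LTS(Q): 6 reachable states
  v0 = a.a.b.0 + b.((0 + 0) | a.0 + 0) ⊢ =a=> v1, =b=> v2
  v1 = a.b.0 ⊢ =a=> v3
  v2 = (0 + 0) | a.0 + 0 ⊢ =a=> v4
  v3 = b.0 ⊢ =b=> v5
  v4 = (0 + 0) | 0 ⊢ stopped
  v5 = 0 ⊢ stopped
Coarsest stable partition (strong bisimilarity classes):
  B0 = {u0, v0}
  B1 = {u1, v1}
  B2 = {u3, v3}
  B3 = {u4, u5, v4, v5}
  B4 = {u2, v2}
u0 ∈ B0, v0 ∈ B0 → same block

YES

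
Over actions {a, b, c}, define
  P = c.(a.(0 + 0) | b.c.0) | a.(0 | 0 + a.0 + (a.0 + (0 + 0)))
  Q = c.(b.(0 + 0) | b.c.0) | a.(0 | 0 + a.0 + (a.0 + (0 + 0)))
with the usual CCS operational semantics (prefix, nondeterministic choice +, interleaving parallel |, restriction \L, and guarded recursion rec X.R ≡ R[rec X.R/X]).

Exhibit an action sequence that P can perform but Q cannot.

aaca

P's transition system — 21 states:
  s0 = c.(a.(0 + 0) | b.c.0) | a.(0 | 0 + a.0 + (a.0 + (0 + 0))) → --a--▸ s1, --c--▸ s2
  s1 = c.(a.(0 + 0) | b.c.0) | (0 | 0 + a.0 + (a.0 + (0 + 0))) → --a--▸ s3, --c--▸ s4
  s2 = a.(0 + 0) | b.c.0 | a.(0 | 0 + a.0 + (a.0 + (0 + 0))) → --a--▸ s4, --a--▸ s5, --b--▸ s6
  s3 = c.(a.(0 + 0) | b.c.0) | 0 → --c--▸ s7
  s4 = a.(0 + 0) | b.c.0 | (0 | 0 + a.0 + (a.0 + (0 + 0))) → --a--▸ s7, --a--▸ s8, --b--▸ s9
  s5 = (0 + 0) | b.c.0 | a.(0 | 0 + a.0 + (a.0 + (0 + 0))) → --a--▸ s8, --b--▸ s10
  s6 = a.(0 + 0) | c.0 | a.(0 | 0 + a.0 + (a.0 + (0 + 0))) → --a--▸ s10, --a--▸ s9, --c--▸ s11
  s7 = a.(0 + 0) | b.c.0 | 0 → --a--▸ s12, --b--▸ s13
  s8 = (0 + 0) | b.c.0 | (0 | 0 + a.0 + (a.0 + (0 + 0))) → --a--▸ s12, --b--▸ s14
  s9 = a.(0 + 0) | c.0 | (0 | 0 + a.0 + (a.0 + (0 + 0))) → --a--▸ s13, --a--▸ s14, --c--▸ s15
  s10 = (0 + 0) | c.0 | a.(0 | 0 + a.0 + (a.0 + (0 + 0))) → --a--▸ s14, --c--▸ s16
  s11 = a.(0 + 0) | 0 | a.(0 | 0 + a.0 + (a.0 + (0 + 0))) → --a--▸ s15, --a--▸ s16
  s12 = (0 + 0) | b.c.0 | 0 → --b--▸ s17
  s13 = a.(0 + 0) | c.0 | 0 → --a--▸ s17, --c--▸ s18
  s14 = (0 + 0) | c.0 | (0 | 0 + a.0 + (a.0 + (0 + 0))) → --a--▸ s17, --c--▸ s19
  s15 = a.(0 + 0) | 0 | (0 | 0 + a.0 + (a.0 + (0 + 0))) → --a--▸ s18, --a--▸ s19
  s16 = (0 + 0) | 0 | a.(0 | 0 + a.0 + (a.0 + (0 + 0))) → --a--▸ s19
  s17 = (0 + 0) | c.0 | 0 → --c--▸ s20
  s18 = a.(0 + 0) | 0 | 0 → --a--▸ s20
  s19 = (0 + 0) | 0 | (0 | 0 + a.0 + (a.0 + (0 + 0))) → --a--▸ s20
  s20 = (0 + 0) | 0 | 0 → stopped
Q's transition system — 21 states:
  t0 = c.(b.(0 + 0) | b.c.0) | a.(0 | 0 + a.0 + (a.0 + (0 + 0))) → --a--▸ t1, --c--▸ t2
  t1 = c.(b.(0 + 0) | b.c.0) | (0 | 0 + a.0 + (a.0 + (0 + 0))) → --a--▸ t3, --c--▸ t4
  t2 = b.(0 + 0) | b.c.0 | a.(0 | 0 + a.0 + (a.0 + (0 + 0))) → --a--▸ t4, --b--▸ t5, --b--▸ t6
  t3 = c.(b.(0 + 0) | b.c.0) | 0 → --c--▸ t7
  t4 = b.(0 + 0) | b.c.0 | (0 | 0 + a.0 + (a.0 + (0 + 0))) → --a--▸ t7, --b--▸ t8, --b--▸ t9
  t5 = (0 + 0) | b.c.0 | a.(0 | 0 + a.0 + (a.0 + (0 + 0))) → --a--▸ t8, --b--▸ t10
  t6 = b.(0 + 0) | c.0 | a.(0 | 0 + a.0 + (a.0 + (0 + 0))) → --a--▸ t9, --b--▸ t10, --c--▸ t11
  t7 = b.(0 + 0) | b.c.0 | 0 → --b--▸ t12, --b--▸ t13
  t8 = (0 + 0) | b.c.0 | (0 | 0 + a.0 + (a.0 + (0 + 0))) → --a--▸ t12, --b--▸ t14
  t9 = b.(0 + 0) | c.0 | (0 | 0 + a.0 + (a.0 + (0 + 0))) → --a--▸ t13, --b--▸ t14, --c--▸ t15
  t10 = (0 + 0) | c.0 | a.(0 | 0 + a.0 + (a.0 + (0 + 0))) → --a--▸ t14, --c--▸ t16
  t11 = b.(0 + 0) | 0 | a.(0 | 0 + a.0 + (a.0 + (0 + 0))) → --a--▸ t15, --b--▸ t16
  t12 = (0 + 0) | b.c.0 | 0 → --b--▸ t17
  t13 = b.(0 + 0) | c.0 | 0 → --b--▸ t17, --c--▸ t18
  t14 = (0 + 0) | c.0 | (0 | 0 + a.0 + (a.0 + (0 + 0))) → --a--▸ t17, --c--▸ t19
  t15 = b.(0 + 0) | 0 | (0 | 0 + a.0 + (a.0 + (0 + 0))) → --a--▸ t18, --b--▸ t19
  t16 = (0 + 0) | 0 | a.(0 | 0 + a.0 + (a.0 + (0 + 0))) → --a--▸ t19
  t17 = (0 + 0) | c.0 | 0 → --c--▸ t20
  t18 = b.(0 + 0) | 0 | 0 → --b--▸ t20
  t19 = (0 + 0) | 0 | (0 | 0 + a.0 + (a.0 + (0 + 0))) → --a--▸ t20
  t20 = (0 + 0) | 0 | 0 → stopped
Executing aaca from P (initial set {s0}):
  [1] a ⇒ {s1}
  [2] a ⇒ {s3}
  [3] c ⇒ {s7}
  [4] a ⇒ {s12}
  ✓ P
Executing aaca from Q (initial set {t0}):
  [1] a ⇒ {t1}
  [2] a ⇒ {t3}
  [3] c ⇒ {t7}
  [4] a ⇒ ∅ (Q stuck)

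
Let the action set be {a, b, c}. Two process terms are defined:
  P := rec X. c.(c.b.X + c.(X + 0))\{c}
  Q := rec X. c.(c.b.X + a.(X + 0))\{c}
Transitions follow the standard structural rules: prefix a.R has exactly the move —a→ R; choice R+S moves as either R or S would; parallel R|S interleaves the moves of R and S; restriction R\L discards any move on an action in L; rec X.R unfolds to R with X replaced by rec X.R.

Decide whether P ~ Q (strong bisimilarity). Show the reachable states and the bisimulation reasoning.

Reachable graph of P (2 states):
  m0 = rec X. c.(c.b.X + c.(X + 0))\{c} has moves -c-> m1
  m1 = (c.b.(rec X. c.(c.b.X + c.(X + 0))\{c}) + c.((rec X. c.(c.b.X + c.(X + 0))\{c}) + 0))\{c} has moves ·
Reachable graph of Q (3 states):
  n0 = rec X. c.(c.b.X + a.(X + 0))\{c} has moves -c-> n1
  n1 = (c.b.(rec X. c.(c.b.X + a.(X + 0))\{c}) + a.((rec X. c.(c.b.X + a.(X + 0))\{c}) + 0))\{c} has moves -a-> n2
  n2 = ((rec X. c.(c.b.X + a.(X + 0))\{c}) + 0)\{c} has moves ·
Bisimilarity quotient blocks:
  B0 = {m0}
  B1 = {m1, n2}
  B2 = {n0}
  B3 = {n1}
m0 ∈ B0, n0 ∈ B2 → different blocks

NO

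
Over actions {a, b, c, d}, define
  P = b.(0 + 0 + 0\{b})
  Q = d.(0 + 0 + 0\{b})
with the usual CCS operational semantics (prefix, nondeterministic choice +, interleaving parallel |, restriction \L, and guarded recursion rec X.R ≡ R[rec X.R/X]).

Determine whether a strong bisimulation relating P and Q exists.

not bisimilar

Reachable graph of P (2 states):
  m0 = b.(0 + 0 + 0\{b}) :: -b-> m1
  m1 = 0 + 0 + 0\{b} :: ∅
Reachable graph of Q (2 states):
  n0 = d.(0 + 0 + 0\{b}) :: -d-> n1
  n1 = 0 + 0 + 0\{b} :: ∅
Coarsest stable partition (strong bisimilarity classes):
  B0 = {m0}
  B1 = {m1, n1}
  B2 = {n0}
m0 ∈ B0, n0 ∈ B2 → different blocks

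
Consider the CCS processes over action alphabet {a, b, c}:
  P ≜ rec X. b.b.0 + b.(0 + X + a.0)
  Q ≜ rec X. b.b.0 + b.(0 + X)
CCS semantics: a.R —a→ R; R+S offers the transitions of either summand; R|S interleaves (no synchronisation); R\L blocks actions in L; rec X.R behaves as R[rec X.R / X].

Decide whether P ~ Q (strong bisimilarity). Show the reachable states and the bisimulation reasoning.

Reachable graph of P (4 states):
  p0 = rec X. b.b.0 + b.(0 + X + a.0) has moves ··b··> p1, ··b··> p2
  p1 = 0 + (rec X. b.b.0 + b.(0 + X + a.0)) + a.0 has moves ··a··> p3, ··b··> p1, ··b··> p2
  p2 = b.0 has moves ··b··> p3
  p3 = 0 has moves ∅
Reachable graph of Q (4 states):
  q0 = rec X. b.b.0 + b.(0 + X) has moves ··b··> q1, ··b··> q2
  q1 = 0 + (rec X. b.b.0 + b.(0 + X)) has moves ··b··> q1, ··b··> q2
  q2 = b.0 has moves ··b··> q3
  q3 = 0 has moves ∅
Bisimilarity quotient blocks:
  B0 = {p0}
  B1 = {p2, q2}
  B2 = {p3, q3}
  B3 = {p1}
  B4 = {q0, q1}
p0 ∈ B0, q0 ∈ B4 → different blocks

P ≁ Q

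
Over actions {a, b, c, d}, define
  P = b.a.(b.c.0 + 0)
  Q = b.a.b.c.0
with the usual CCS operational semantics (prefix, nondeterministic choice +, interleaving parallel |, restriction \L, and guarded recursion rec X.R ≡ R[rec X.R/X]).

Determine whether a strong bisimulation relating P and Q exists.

Reachable graph of P (5 states):
  u0 = b.a.(b.c.0 + 0) has moves ··b··> u1
  u1 = a.(b.c.0 + 0) has moves ··a··> u2
  u2 = b.c.0 + 0 has moves ··b··> u3
  u3 = c.0 has moves ··c··> u4
  u4 = 0 has moves (no moves)
Reachable graph of Q (5 states):
  v0 = b.a.b.c.0 has moves ··b··> v1
  v1 = a.b.c.0 has moves ··a··> v2
  v2 = b.c.0 has moves ··b··> v3
  v3 = c.0 has moves ··c··> v4
  v4 = 0 has moves (no moves)
Partition-refinement fixed point:
  B0 = {u0, v0}
  B1 = {u1, v1}
  B2 = {u2, v2}
  B3 = {u3, v3}
  B4 = {u4, v4}
u0 ∈ B0, v0 ∈ B0 → same block

YES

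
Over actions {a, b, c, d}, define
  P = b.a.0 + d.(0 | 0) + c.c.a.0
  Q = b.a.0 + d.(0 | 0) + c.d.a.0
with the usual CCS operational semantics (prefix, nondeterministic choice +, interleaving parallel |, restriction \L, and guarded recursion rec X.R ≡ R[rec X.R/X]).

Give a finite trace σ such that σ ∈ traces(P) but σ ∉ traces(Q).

P's transition system — 5 states:
  m0 = b.a.0 + d.(0 | 0) + c.c.a.0 :: —b→ m1, —c→ m2, —d→ m3
  m1 = a.0 :: —a→ m4
  m2 = c.a.0 :: —c→ m1
  m3 = 0 | 0 :: stopped
  m4 = 0 :: stopped
Q's transition system — 5 states:
  n0 = b.a.0 + d.(0 | 0) + c.d.a.0 :: —b→ n1, —c→ n2, —d→ n3
  n1 = a.0 :: —a→ n4
  n2 = d.a.0 :: —d→ n1
  n3 = 0 | 0 :: stopped
  n4 = 0 :: stopped
Run σ = ⟨cc⟩ on P: start {m0}
  after c @ step 1: {m2}
  after c @ step 2: {m1}
  ✓ P
Run σ = ⟨cc⟩ on Q: start {n0}
  after c @ step 1: {n2}
  after c @ step 2: no successor for Q

cc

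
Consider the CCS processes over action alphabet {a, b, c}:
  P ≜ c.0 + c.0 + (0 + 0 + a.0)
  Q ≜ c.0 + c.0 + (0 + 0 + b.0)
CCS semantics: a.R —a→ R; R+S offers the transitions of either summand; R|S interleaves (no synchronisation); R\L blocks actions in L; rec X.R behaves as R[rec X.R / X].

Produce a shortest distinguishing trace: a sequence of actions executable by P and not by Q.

a

Reachable graph of P (2 states):
  m0 = c.0 + c.0 + (0 + 0 + a.0) has moves --a--▸ m1, --c--▸ m1
  m1 = 0 has moves stopped
Reachable graph of Q (2 states):
  n0 = c.0 + c.0 + (0 + 0 + b.0) has moves --b--▸ n1, --c--▸ n1
  n1 = 0 has moves stopped
Executing a from P (initial set {m0}):
  [1] a ⇒ {m1}
  P completes σ.
Executing a from Q (initial set {n0}):
  [1] a ⇒ ∅  — Q cannot continue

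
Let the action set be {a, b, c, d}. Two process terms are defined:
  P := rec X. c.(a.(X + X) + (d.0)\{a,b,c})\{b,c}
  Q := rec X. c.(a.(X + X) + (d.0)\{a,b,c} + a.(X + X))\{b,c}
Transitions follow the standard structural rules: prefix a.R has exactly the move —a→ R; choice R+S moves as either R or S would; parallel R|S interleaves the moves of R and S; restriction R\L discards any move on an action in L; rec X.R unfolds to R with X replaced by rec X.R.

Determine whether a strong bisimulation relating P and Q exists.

Reachable graph of P (4 states):
  u0 = rec X. c.(a.(X + X) + (d.0)\{a,b,c})\{b,c} ⊢ --c--▸ u1
  u1 = (a.((rec X. c.(a.(X + X) + (d.0)\{a,b,c})\{b,c}) + (rec X. c.(a.(X + X) + (d.0)\{a,b,c})\{b,c})) + (d.0)\{a,b,c})\{b,c} ⊢ --a--▸ u2, --d--▸ u3
  u2 = ((rec X. c.(a.(X + X) + (d.0)\{a,b,c})\{b,c}) + (rec X. c.(a.(X + X) + (d.0)\{a,b,c})\{b,c}))\{b,c} ⊢ (no moves)
  u3 = 0\{a,b,c}\{b,c} ⊢ (no moves)
Reachable graph of Q (4 states):
  v0 = rec X. c.(a.(X + X) + (d.0)\{a,b,c} + a.(X + X))\{b,c} ⊢ --c--▸ v1
  v1 = (a.((rec X. c.(a.(X + X) + (d.0)\{a,b,c} + a.(X + X))\{b,c}) + (rec X. c.(a.(X + X) + (d.0)\{a,b,c} + a.(X + X))\{b,c})) + (d.0)\{a,b,c} + a.((rec X. c.(a.(X + X) + (d.0)\{a,b,c} + a.(X + X))\{b,c}) + (rec X. c.(a.(X + X) + (d.0)\{a,b,c} + a.(X + X))\{b,c})))\{b,c} ⊢ --a--▸ v2, --d--▸ v3
  v2 = ((rec X. c.(a.(X + X) + (d.0)\{a,b,c} + a.(X + X))\{b,c}) + (rec X. c.(a.(X + X) + (d.0)\{a,b,c} + a.(X + X))\{b,c}))\{b,c} ⊢ (no moves)
  v3 = 0\{a,b,c}\{b,c} ⊢ (no moves)
Bisimilarity quotient blocks:
  B0 = {u0, v0}
  B1 = {u1, v1}
  B2 = {u2, u3, v2, v3}
u0 ∈ B0, v0 ∈ B0 → same block

bisimilar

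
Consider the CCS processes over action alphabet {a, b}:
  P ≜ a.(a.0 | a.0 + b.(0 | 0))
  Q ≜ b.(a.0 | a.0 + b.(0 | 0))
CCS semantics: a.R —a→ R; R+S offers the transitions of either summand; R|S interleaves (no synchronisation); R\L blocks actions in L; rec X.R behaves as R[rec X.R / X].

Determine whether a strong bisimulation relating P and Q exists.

LTS(P): 5 reachable states
  m0 = a.(a.0 | a.0 + b.(0 | 0)) | -a-> m1
  m1 = a.0 | a.0 + b.(0 | 0) | -a-> m2, -a-> m3, -b-> m4
  m2 = 0 | a.0 | -a-> m4
  m3 = a.0 | 0 | -a-> m4
  m4 = 0 | 0 | ·
LTS(Q): 5 reachable states
  n0 = b.(a.0 | a.0 + b.(0 | 0)) | -b-> n1
  n1 = a.0 | a.0 + b.(0 | 0) | -a-> n2, -a-> n3, -b-> n4
  n2 = 0 | a.0 | -a-> n4
  n3 = a.0 | 0 | -a-> n4
  n4 = 0 | 0 | ·
Bisimilarity quotient blocks:
  B0 = {m0}
  B1 = {m1, n1}
  B2 = {m4, n4}
  B3 = {m2, m3, n2, n3}
  B4 = {n0}
m0 ∈ B0, n0 ∈ B4 → different blocks

not bisimilar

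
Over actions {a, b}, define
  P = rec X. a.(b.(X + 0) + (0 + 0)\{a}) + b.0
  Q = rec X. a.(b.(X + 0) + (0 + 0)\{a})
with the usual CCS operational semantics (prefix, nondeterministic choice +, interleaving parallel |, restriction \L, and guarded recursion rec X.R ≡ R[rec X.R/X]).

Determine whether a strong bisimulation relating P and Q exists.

P ≁ Q

Reachable graph of P (4 states):
  u0 = rec X. a.(b.(X + 0) + (0 + 0)\{a}) + b.0 has moves —a→ u1, —b→ u2
  u1 = b.((rec X. a.(b.(X + 0) + (0 + 0)\{a}) + b.0) + 0) + (0 + 0)\{a} has moves —b→ u3
  u2 = 0 has moves ·
  u3 = (rec X. a.(b.(X + 0) + (0 + 0)\{a}) + b.0) + 0 has moves —a→ u1, —b→ u2
Reachable graph of Q (3 states):
  v0 = rec X. a.(b.(X + 0) + (0 + 0)\{a}) has moves —a→ v1
  v1 = b.((rec X. a.(b.(X + 0) + (0 + 0)\{a})) + 0) + (0 + 0)\{a} has moves —b→ v2
  v2 = (rec X. a.(b.(X + 0) + (0 + 0)\{a})) + 0 has moves —a→ v1
Partition-refinement fixed point:
  B0 = {u0, u3}
  B1 = {u2}
  B2 = {u1}
  B3 = {v0, v2}
  B4 = {v1}
u0 ∈ B0, v0 ∈ B3 → different blocks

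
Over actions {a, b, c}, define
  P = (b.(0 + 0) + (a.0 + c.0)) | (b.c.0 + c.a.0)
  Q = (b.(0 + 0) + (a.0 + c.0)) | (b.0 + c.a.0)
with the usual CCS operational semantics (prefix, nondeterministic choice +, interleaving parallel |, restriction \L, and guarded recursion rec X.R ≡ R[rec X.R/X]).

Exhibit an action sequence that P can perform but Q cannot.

abc

LTS(P): 12 reachable states
  p0 = (b.(0 + 0) + (a.0 + c.0)) | (b.c.0 + c.a.0) → =a=> p1, =b=> p2, =b=> p3, =c=> p1, =c=> p4
  p1 = 0 | (b.c.0 + c.a.0) → =b=> p5, =c=> p6
  p2 = (0 + 0) | (b.c.0 + c.a.0) → =b=> p7, =c=> p8
  p3 = (b.(0 + 0) + (a.0 + c.0)) | c.0 → =a=> p5, =b=> p7, =c=> p5, =c=> p9
  p4 = (b.(0 + 0) + (a.0 + c.0)) | a.0 → =a=> p6, =a=> p9, =b=> p8, =c=> p6
  p5 = 0 | c.0 → =c=> p10
  p6 = 0 | a.0 → =a=> p10
  p7 = (0 + 0) | c.0 → =c=> p11
  p8 = (0 + 0) | a.0 → =a=> p11
  p9 = (b.(0 + 0) + (a.0 + c.0)) | 0 → =a=> p10, =b=> p11, =c=> p10
  p10 = 0 | 0 → ·
  p11 = (0 + 0) | 0 → ·
LTS(Q): 9 reachable states
  q0 = (b.(0 + 0) + (a.0 + c.0)) | (b.0 + c.a.0) → =a=> q1, =b=> q2, =b=> q3, =c=> q1, =c=> q4
  q1 = 0 | (b.0 + c.a.0) → =b=> q5, =c=> q6
  q2 = (0 + 0) | (b.0 + c.a.0) → =b=> q7, =c=> q8
  q3 = (b.(0 + 0) + (a.0 + c.0)) | 0 → =a=> q5, =b=> q7, =c=> q5
  q4 = (b.(0 + 0) + (a.0 + c.0)) | a.0 → =a=> q3, =a=> q6, =b=> q8, =c=> q6
  q5 = 0 | 0 → ·
  q6 = 0 | a.0 → =a=> q5
  q7 = (0 + 0) | 0 → ·
  q8 = (0 + 0) | a.0 → =a=> q7
Trace ⟨abc⟩ through P, begin at {p0}:
  step 1 (a): {p1}
  step 2 (b): {p5}
  step 3 (c): {p10}
  — P admits the full trace.
Trace ⟨abc⟩ through Q, begin at {q0}:
  step 1 (a): {q1}
  step 2 (b): {q5}
  step 3 (c): ∅ (Q stuck)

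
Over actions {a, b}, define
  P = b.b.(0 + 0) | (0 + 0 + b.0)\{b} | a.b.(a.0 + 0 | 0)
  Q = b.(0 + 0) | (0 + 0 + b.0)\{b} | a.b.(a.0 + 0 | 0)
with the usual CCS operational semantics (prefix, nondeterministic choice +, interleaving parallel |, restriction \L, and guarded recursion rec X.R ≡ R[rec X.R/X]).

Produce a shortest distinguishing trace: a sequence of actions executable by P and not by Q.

Reachable graph of P (12 states):
  u0 = b.b.(0 + 0) | (0 + 0 + b.0)\{b} | a.b.(a.0 + 0 | 0) has moves =a=> u1, =b=> u2
  u1 = b.b.(0 + 0) | (0 + 0 + b.0)\{b} | b.(a.0 + 0 | 0) has moves =b=> u3, =b=> u4
  u2 = b.(0 + 0) | (0 + 0 + b.0)\{b} | a.b.(a.0 + 0 | 0) has moves =a=> u3, =b=> u5
  u3 = b.(0 + 0) | (0 + 0 + b.0)\{b} | b.(a.0 + 0 | 0) has moves =b=> u6, =b=> u7
  u4 = b.b.(0 + 0) | (0 + 0 + b.0)\{b} | (a.0 + 0 | 0) has moves =a=> u8, =b=> u7
  u5 = (0 + 0) | (0 + 0 + b.0)\{b} | a.b.(a.0 + 0 | 0) has moves =a=> u6
  u6 = (0 + 0) | (0 + 0 + b.0)\{b} | b.(a.0 + 0 | 0) has moves =b=> u9
  u7 = b.(0 + 0) | (0 + 0 + b.0)\{b} | (a.0 + 0 | 0) has moves =a=> u10, =b=> u9
  u8 = b.b.(0 + 0) | (0 + 0 + b.0)\{b} | 0 has moves =b=> u10
  u9 = (0 + 0) | (0 + 0 + b.0)\{b} | (a.0 + 0 | 0) has moves =a=> u11
  u10 = b.(0 + 0) | (0 + 0 + b.0)\{b} | 0 has moves =b=> u11
  u11 = (0 + 0) | (0 + 0 + b.0)\{b} | 0 has moves (no moves)
Reachable graph of Q (8 states):
  v0 = b.(0 + 0) | (0 + 0 + b.0)\{b} | a.b.(a.0 + 0 | 0) has moves =a=> v1, =b=> v2
  v1 = b.(0 + 0) | (0 + 0 + b.0)\{b} | b.(a.0 + 0 | 0) has moves =b=> v3, =b=> v4
  v2 = (0 + 0) | (0 + 0 + b.0)\{b} | a.b.(a.0 + 0 | 0) has moves =a=> v3
  v3 = (0 + 0) | (0 + 0 + b.0)\{b} | b.(a.0 + 0 | 0) has moves =b=> v5
  v4 = b.(0 + 0) | (0 + 0 + b.0)\{b} | (a.0 + 0 | 0) has moves =a=> v6, =b=> v5
  v5 = (0 + 0) | (0 + 0 + b.0)\{b} | (a.0 + 0 | 0) has moves =a=> v7
  v6 = b.(0 + 0) | (0 + 0 + b.0)\{b} | 0 has moves =b=> v7
  v7 = (0 + 0) | (0 + 0 + b.0)\{b} | 0 has moves (no moves)
Trace ⟨bb⟩ through P, begin at {u0}:
  [1] b ⇒ {u2}
  [2] b ⇒ {u5}
  ✓ P
Trace ⟨bb⟩ through Q, begin at {v0}:
  [1] b ⇒ {v2}
  [2] b ⇒ ∅ (Q stuck)

bb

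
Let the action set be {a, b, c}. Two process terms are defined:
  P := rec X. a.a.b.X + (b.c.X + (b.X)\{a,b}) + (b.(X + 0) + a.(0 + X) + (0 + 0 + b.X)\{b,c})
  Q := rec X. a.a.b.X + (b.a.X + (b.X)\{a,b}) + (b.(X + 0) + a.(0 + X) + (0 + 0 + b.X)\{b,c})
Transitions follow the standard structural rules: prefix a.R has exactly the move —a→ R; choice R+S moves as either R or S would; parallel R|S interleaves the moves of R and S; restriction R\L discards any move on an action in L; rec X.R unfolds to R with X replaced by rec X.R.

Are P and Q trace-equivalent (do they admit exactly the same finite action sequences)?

P's transition system — 6 states:
  p0 = rec X. a.a.b.X + (b.c.X + (b.X)\{a,b}) + (b.(X + 0) + a.(0 + X) + (0 + 0 + b.X)\{b,c}) :: --a--▸ p1, --a--▸ p2, --b--▸ p3, --b--▸ p4
  p1 = 0 + (rec X. a.a.b.X + (b.c.X + (b.X)\{a,b}) + (b.(X + 0) + a.(0 + X) + (0 + 0 + b.X)\{b,c})) :: --a--▸ p1, --a--▸ p2, --b--▸ p3, --b--▸ p4
  p2 = a.b.(rec X. a.a.b.X + (b.c.X + (b.X)\{a,b}) + (b.(X + 0) + a.(0 + X) + (0 + 0 + b.X)\{b,c})) :: --a--▸ p5
  p3 = (rec X. a.a.b.X + (b.c.X + (b.X)\{a,b}) + (b.(X + 0) + a.(0 + X) + (0 + 0 + b.X)\{b,c})) + 0 :: --a--▸ p1, --a--▸ p2, --b--▸ p3, --b--▸ p4
  p4 = c.(rec X. a.a.b.X + (b.c.X + (b.X)\{a,b}) + (b.(X + 0) + a.(0 + X) + (0 + 0 + b.X)\{b,c})) :: --c--▸ p0
  p5 = b.(rec X. a.a.b.X + (b.c.X + (b.X)\{a,b}) + (b.(X + 0) + a.(0 + X) + (0 + 0 + b.X)\{b,c})) :: --b--▸ p0
Q's transition system — 6 states:
  q0 = rec X. a.a.b.X + (b.a.X + (b.X)\{a,b}) + (b.(X + 0) + a.(0 + X) + (0 + 0 + b.X)\{b,c}) :: --a--▸ q1, --a--▸ q2, --b--▸ q3, --b--▸ q4
  q1 = 0 + (rec X. a.a.b.X + (b.a.X + (b.X)\{a,b}) + (b.(X + 0) + a.(0 + X) + (0 + 0 + b.X)\{b,c})) :: --a--▸ q1, --a--▸ q2, --b--▸ q3, --b--▸ q4
  q2 = a.b.(rec X. a.a.b.X + (b.a.X + (b.X)\{a,b}) + (b.(X + 0) + a.(0 + X) + (0 + 0 + b.X)\{b,c})) :: --a--▸ q5
  q3 = (rec X. a.a.b.X + (b.a.X + (b.X)\{a,b}) + (b.(X + 0) + a.(0 + X) + (0 + 0 + b.X)\{b,c})) + 0 :: --a--▸ q1, --a--▸ q2, --b--▸ q3, --b--▸ q4
  q4 = a.(rec X. a.a.b.X + (b.a.X + (b.X)\{a,b}) + (b.(X + 0) + a.(0 + X) + (0 + 0 + b.X)\{b,c})) :: --a--▸ q0
  q5 = b.(rec X. a.a.b.X + (b.a.X + (b.X)\{a,b}) + (b.(X + 0) + a.(0 + X) + (0 + 0 + b.X)\{b,c})) :: --b--▸ q0
Executing bc from P (initial set {p0}):
  step 1 (b): {p3, p4}
  step 2 (c): {p0}
  ✓ P
Executing bc from Q (initial set {q0}):
  step 1 (b): {q3, q4}
  step 2 (c): ∅ (Q stuck)

traces(P) ≠ traces(Q) — witness ⟨bc⟩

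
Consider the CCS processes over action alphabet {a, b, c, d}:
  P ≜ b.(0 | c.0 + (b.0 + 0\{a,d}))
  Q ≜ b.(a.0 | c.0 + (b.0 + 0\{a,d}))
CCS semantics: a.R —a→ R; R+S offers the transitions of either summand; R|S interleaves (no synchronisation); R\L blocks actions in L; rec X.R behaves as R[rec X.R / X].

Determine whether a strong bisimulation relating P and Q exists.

Reachable graph of P (4 states):
  m0 = b.(0 | c.0 + (b.0 + 0\{a,d})) → -b-> m1
  m1 = 0 | c.0 + (b.0 + 0\{a,d}) → -b-> m2, -c-> m3
  m2 = 0 → ·
  m3 = 0 | 0 → ·
Reachable graph of Q (6 states):
  n0 = b.(a.0 | c.0 + (b.0 + 0\{a,d})) → -b-> n1
  n1 = a.0 | c.0 + (b.0 + 0\{a,d}) → -a-> n2, -b-> n3, -c-> n4
  n2 = 0 | c.0 → -c-> n5
  n3 = 0 → ·
  n4 = a.0 | 0 → -a-> n5
  n5 = 0 | 0 → ·
Partition-refinement fixed point:
  B0 = {m0}
  B1 = {m1}
  B2 = {m2, m3, n3, n5}
  B3 = {n0}
  B4 = {n1}
  B5 = {n4}
  B6 = {n2}
m0 ∈ B0, n0 ∈ B3 → different blocks

not bisimilar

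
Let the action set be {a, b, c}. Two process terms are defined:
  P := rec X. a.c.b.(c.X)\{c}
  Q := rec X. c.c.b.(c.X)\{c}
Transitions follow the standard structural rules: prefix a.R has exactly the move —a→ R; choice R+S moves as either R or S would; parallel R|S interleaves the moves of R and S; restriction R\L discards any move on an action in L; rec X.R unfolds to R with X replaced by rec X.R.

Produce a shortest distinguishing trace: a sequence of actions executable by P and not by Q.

a

Reachable graph of P (4 states):
  s0 = rec X. a.c.b.(c.X)\{c} ⊢ -a-> s1
  s1 = c.b.(c.(rec X. a.c.b.(c.X)\{c}))\{c} ⊢ -c-> s2
  s2 = b.(c.(rec X. a.c.b.(c.X)\{c}))\{c} ⊢ -b-> s3
  s3 = (c.(rec X. a.c.b.(c.X)\{c}))\{c} ⊢ ∅
Reachable graph of Q (4 states):
  t0 = rec X. c.c.b.(c.X)\{c} ⊢ -c-> t1
  t1 = c.b.(c.(rec X. c.c.b.(c.X)\{c}))\{c} ⊢ -c-> t2
  t2 = b.(c.(rec X. c.c.b.(c.X)\{c}))\{c} ⊢ -b-> t3
  t3 = (c.(rec X. c.c.b.(c.X)\{c}))\{c} ⊢ ∅
Trace ⟨a⟩ through P, begin at {s0}:
  step 1 (a): {s1}
  — P admits the full trace.
Trace ⟨a⟩ through Q, begin at {t0}:
  step 1 (a): ∅ (Q stuck)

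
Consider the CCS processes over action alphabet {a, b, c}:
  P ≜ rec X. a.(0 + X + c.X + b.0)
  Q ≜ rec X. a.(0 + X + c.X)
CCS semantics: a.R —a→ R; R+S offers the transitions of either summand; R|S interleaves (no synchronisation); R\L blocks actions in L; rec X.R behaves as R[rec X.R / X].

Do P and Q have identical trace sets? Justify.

traces(P) ≠ traces(Q) — witness ⟨ab⟩

LTS(P): 3 reachable states
  p0 = rec X. a.(0 + X + c.X + b.0) | —a→ p1
  p1 = 0 + (rec X. a.(0 + X + c.X + b.0)) + c.(rec X. a.(0 + X + c.X + b.0)) + b.0 | —a→ p1, —b→ p2, —c→ p0
  p2 = 0 | ·
LTS(Q): 2 reachable states
  q0 = rec X. a.(0 + X + c.X) | —a→ q1
  q1 = 0 + (rec X. a.(0 + X + c.X)) + c.(rec X. a.(0 + X + c.X)) | —a→ q1, —c→ q0
Run σ = ⟨ab⟩ on P: start {p0}
  [1] a ⇒ {p1}
  [2] b ⇒ {p2}
  P completes σ.
Run σ = ⟨ab⟩ on Q: start {q0}
  [1] a ⇒ {q1}
  [2] b ⇒ no successor for Q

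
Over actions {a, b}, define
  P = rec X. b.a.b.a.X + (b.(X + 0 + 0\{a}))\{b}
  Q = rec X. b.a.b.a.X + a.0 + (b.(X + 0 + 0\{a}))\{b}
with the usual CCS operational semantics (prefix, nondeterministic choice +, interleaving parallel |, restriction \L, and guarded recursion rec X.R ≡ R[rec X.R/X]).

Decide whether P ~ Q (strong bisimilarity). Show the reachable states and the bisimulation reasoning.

P's transition system — 4 states:
  m0 = rec X. b.a.b.a.X + (b.(X + 0 + 0\{a}))\{b} :: =b=> m1
  m1 = a.b.a.(rec X. b.a.b.a.X + (b.(X + 0 + 0\{a}))\{b}) :: =a=> m2
  m2 = b.a.(rec X. b.a.b.a.X + (b.(X + 0 + 0\{a}))\{b}) :: =b=> m3
  m3 = a.(rec X. b.a.b.a.X + (b.(X + 0 + 0\{a}))\{b}) :: =a=> m0
Q's transition system — 5 states:
  n0 = rec X. b.a.b.a.X + a.0 + (b.(X + 0 + 0\{a}))\{b} :: =a=> n1, =b=> n2
  n1 = 0 :: stopped
  n2 = a.b.a.(rec X. b.a.b.a.X + a.0 + (b.(X + 0 + 0\{a}))\{b}) :: =a=> n3
  n3 = b.a.(rec X. b.a.b.a.X + a.0 + (b.(X + 0 + 0\{a}))\{b}) :: =b=> n4
  n4 = a.(rec X. b.a.b.a.X + a.0 + (b.(X + 0 + 0\{a}))\{b}) :: =a=> n0
Bisimilarity quotient blocks:
  B0 = {m0, m2}
  B1 = {m1, m3}
  B2 = {n0}
  B3 = {n2}
  B4 = {n3}
  B5 = {n4}
  B6 = {n1}
m0 ∈ B0, n0 ∈ B2 → different blocks

not bisimilar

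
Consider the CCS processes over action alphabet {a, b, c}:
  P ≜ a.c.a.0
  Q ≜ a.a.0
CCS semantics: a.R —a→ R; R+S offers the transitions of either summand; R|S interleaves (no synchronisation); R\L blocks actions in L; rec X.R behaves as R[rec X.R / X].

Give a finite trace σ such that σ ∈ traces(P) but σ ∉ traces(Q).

LTS(P): 4 reachable states
  p0 = a.c.a.0 | -a-> p1
  p1 = c.a.0 | -c-> p2
  p2 = a.0 | -a-> p3
  p3 = 0 | deadlocked
LTS(Q): 3 reachable states
  q0 = a.a.0 | -a-> q1
  q1 = a.0 | -a-> q2
  q2 = 0 | deadlocked
Run σ = ⟨ac⟩ on P: start {p0}
  [1] a ⇒ {p1}
  [2] c ⇒ {p2}
  ✓ P
Run σ = ⟨ac⟩ on Q: start {q0}
  [1] a ⇒ {q1}
  [2] c ⇒ ∅  — Q cannot continue

ac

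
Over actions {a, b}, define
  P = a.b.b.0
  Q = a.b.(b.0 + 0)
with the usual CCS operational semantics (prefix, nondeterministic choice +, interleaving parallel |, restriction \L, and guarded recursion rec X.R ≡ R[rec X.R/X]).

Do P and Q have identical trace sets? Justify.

trace-equivalent

Reachable graph of P (4 states):
  s0 = a.b.b.0 :: =a=> s1
  s1 = b.b.0 :: =b=> s2
  s2 = b.0 :: =b=> s3
  s3 = 0 :: ·
Reachable graph of Q (4 states):
  t0 = a.b.(b.0 + 0) :: =a=> t1
  t1 = b.(b.0 + 0) :: =b=> t2
  t2 = b.0 + 0 :: =b=> t3
  t3 = 0 :: ·
Partition-refinement fixed point:
  B0 = {s0, t0}
  B1 = {s1, t1}
  B2 = {s2, t2}
  B3 = {s3, t3}
s0 ∈ B0, t0 ∈ B0 → same block
Bisimilar ⇒ trace-equivalent.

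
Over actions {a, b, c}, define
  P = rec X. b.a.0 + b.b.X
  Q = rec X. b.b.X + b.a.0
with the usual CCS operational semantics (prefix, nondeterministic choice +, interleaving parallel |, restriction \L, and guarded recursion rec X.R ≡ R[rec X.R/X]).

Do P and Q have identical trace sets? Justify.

LTS(P): 4 reachable states
  u0 = rec X. b.a.0 + b.b.X has moves ··b··> u1, ··b··> u2
  u1 = a.0 has moves ··a··> u3
  u2 = b.(rec X. b.a.0 + b.b.X) has moves ··b··> u0
  u3 = 0 has moves stopped
LTS(Q): 4 reachable states
  v0 = rec X. b.b.X + b.a.0 has moves ··b··> v1, ··b··> v2
  v1 = a.0 has moves ··a··> v3
  v2 = b.(rec X. b.b.X + b.a.0) has moves ··b··> v0
  v3 = 0 has moves stopped
Coarsest stable partition (strong bisimilarity classes):
  B0 = {u0, v0}
  B1 = {u1, v1}
  B2 = {u3, v3}
  B3 = {u2, v2}
u0 ∈ B0, v0 ∈ B0 → same block
Bisimilar ⇒ trace-equivalent.

traces(P) = traces(Q)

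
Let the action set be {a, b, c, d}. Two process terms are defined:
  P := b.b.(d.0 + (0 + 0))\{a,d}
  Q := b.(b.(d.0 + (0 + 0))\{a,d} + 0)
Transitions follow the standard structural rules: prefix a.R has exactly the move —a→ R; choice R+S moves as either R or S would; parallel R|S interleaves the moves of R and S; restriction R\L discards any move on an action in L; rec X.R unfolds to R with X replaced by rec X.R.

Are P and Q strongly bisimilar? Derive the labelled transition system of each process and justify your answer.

P ~ Q

P's transition system — 3 states:
  u0 = b.b.(d.0 + (0 + 0))\{a,d} ⊢ —b→ u1
  u1 = b.(d.0 + (0 + 0))\{a,d} ⊢ —b→ u2
  u2 = (d.0 + (0 + 0))\{a,d} ⊢ stopped
Q's transition system — 3 states:
  v0 = b.(b.(d.0 + (0 + 0))\{a,d} + 0) ⊢ —b→ v1
  v1 = b.(d.0 + (0 + 0))\{a,d} + 0 ⊢ —b→ v2
  v2 = (d.0 + (0 + 0))\{a,d} ⊢ stopped
Partition-refinement fixed point:
  B0 = {u0, v0}
  B1 = {u1, v1}
  B2 = {u2, v2}
u0 ∈ B0, v0 ∈ B0 → same block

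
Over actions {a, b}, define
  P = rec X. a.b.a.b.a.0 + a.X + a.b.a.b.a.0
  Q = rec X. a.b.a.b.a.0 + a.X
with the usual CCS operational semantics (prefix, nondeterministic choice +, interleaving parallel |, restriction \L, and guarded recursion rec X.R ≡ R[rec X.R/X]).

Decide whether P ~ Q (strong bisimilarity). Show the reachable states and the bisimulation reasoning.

bisimilar

P's transition system — 6 states:
  p0 = rec X. a.b.a.b.a.0 + a.X + a.b.a.b.a.0 ⊢ -a-> p0, -a-> p1
  p1 = b.a.b.a.0 ⊢ -b-> p2
  p2 = a.b.a.0 ⊢ -a-> p3
  p3 = b.a.0 ⊢ -b-> p4
  p4 = a.0 ⊢ -a-> p5
  p5 = 0 ⊢ ·
Q's transition system — 6 states:
  q0 = rec X. a.b.a.b.a.0 + a.X ⊢ -a-> q0, -a-> q1
  q1 = b.a.b.a.0 ⊢ -b-> q2
  q2 = a.b.a.0 ⊢ -a-> q3
  q3 = b.a.0 ⊢ -b-> q4
  q4 = a.0 ⊢ -a-> q5
  q5 = 0 ⊢ ·
Bisimilarity quotient blocks:
  B0 = {p0, q0}
  B1 = {p1, q1}
  B2 = {p2, q2}
  B3 = {p3, q3}
  B4 = {p4, q4}
  B5 = {p5, q5}
p0 ∈ B0, q0 ∈ B0 → same block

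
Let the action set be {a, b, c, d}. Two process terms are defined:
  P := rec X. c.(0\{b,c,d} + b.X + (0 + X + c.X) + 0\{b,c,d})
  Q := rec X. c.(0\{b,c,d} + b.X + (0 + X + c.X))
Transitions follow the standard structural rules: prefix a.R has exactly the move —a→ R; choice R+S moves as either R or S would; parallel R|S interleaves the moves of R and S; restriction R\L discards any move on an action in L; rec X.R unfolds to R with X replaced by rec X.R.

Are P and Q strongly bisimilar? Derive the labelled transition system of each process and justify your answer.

P's transition system — 2 states:
  s0 = rec X. c.(0\{b,c,d} + b.X + (0 + X + c.X) + 0\{b,c,d}) ⊢ -c-> s1
  s1 = 0\{b,c,d} + b.(rec X. c.(0\{b,c,d} + b.X + (0 + X + c.X) + 0\{b,c,d})) + (0 + (rec X. c.(0\{b,c,d} + b.X + (0 + X + c.X) + 0\{b,c,d})) + c.(rec X. c.(0\{b,c,d} + b.X + (0 + X + c.X) + 0\{b,c,d}))) + 0\{b,c,d} ⊢ -b-> s0, -c-> s0, -c-> s1
Q's transition system — 2 states:
  t0 = rec X. c.(0\{b,c,d} + b.X + (0 + X + c.X)) ⊢ -c-> t1
  t1 = 0\{b,c,d} + b.(rec X. c.(0\{b,c,d} + b.X + (0 + X + c.X))) + (0 + (rec X. c.(0\{b,c,d} + b.X + (0 + X + c.X))) + c.(rec X. c.(0\{b,c,d} + b.X + (0 + X + c.X)))) ⊢ -b-> t0, -c-> t0, -c-> t1
Partition-refinement fixed point:
  B0 = {s0, t0}
  B1 = {s1, t1}
s0 ∈ B0, t0 ∈ B0 → same block

YES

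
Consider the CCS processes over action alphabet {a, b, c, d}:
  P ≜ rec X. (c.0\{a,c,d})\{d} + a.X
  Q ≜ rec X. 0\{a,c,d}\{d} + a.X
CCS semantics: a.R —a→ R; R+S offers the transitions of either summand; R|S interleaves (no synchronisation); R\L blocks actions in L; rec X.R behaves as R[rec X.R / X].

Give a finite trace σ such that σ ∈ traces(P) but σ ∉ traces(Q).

c

Reachable graph of P (2 states):
  m0 = rec X. (c.0\{a,c,d})\{d} + a.X | -a-> m0, -c-> m1
  m1 = 0\{a,c,d}\{d} | ∅
Reachable graph of Q (1 states):
  n0 = rec X. 0\{a,c,d}\{d} + a.X | -a-> n0
Run σ = ⟨c⟩ on P: start {m0}
  after c @ step 1: {m1}
  P completes σ.
Run σ = ⟨c⟩ on Q: start {n0}
  after c @ step 1: ∅  — Q cannot continue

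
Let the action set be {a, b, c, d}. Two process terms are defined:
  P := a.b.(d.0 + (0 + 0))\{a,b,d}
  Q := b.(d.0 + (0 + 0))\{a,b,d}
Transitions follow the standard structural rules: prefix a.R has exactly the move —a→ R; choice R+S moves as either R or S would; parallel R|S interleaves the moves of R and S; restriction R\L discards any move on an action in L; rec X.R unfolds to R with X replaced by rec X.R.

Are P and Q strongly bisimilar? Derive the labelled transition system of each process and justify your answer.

Reachable graph of P (3 states):
  s0 = a.b.(d.0 + (0 + 0))\{a,b,d} | ··a··> s1
  s1 = b.(d.0 + (0 + 0))\{a,b,d} | ··b··> s2
  s2 = (d.0 + (0 + 0))\{a,b,d} | stopped
Reachable graph of Q (2 states):
  t0 = b.(d.0 + (0 + 0))\{a,b,d} | ··b··> t1
  t1 = (d.0 + (0 + 0))\{a,b,d} | stopped
Partition-refinement fixed point:
  B0 = {s0}
  B1 = {s1, t0}
  B2 = {s2, t1}
s0 ∈ B0, t0 ∈ B1 → different blocks

P ≁ Q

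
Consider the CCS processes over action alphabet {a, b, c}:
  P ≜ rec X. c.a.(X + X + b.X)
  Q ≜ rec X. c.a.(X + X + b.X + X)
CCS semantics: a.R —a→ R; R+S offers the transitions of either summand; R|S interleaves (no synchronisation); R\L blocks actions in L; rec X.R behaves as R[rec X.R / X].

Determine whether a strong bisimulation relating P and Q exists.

Reachable graph of P (3 states):
  s0 = rec X. c.a.(X + X + b.X) :: ··c··> s1
  s1 = a.((rec X. c.a.(X + X + b.X)) + (rec X. c.a.(X + X + b.X)) + b.(rec X. c.a.(X + X + b.X))) :: ··a··> s2
  s2 = (rec X. c.a.(X + X + b.X)) + (rec X. c.a.(X + X + b.X)) + b.(rec X. c.a.(X + X + b.X)) :: ··b··> s0, ··c··> s1
Reachable graph of Q (3 states):
  t0 = rec X. c.a.(X + X + b.X + X) :: ··c··> t1
  t1 = a.((rec X. c.a.(X + X + b.X + X)) + (rec X. c.a.(X + X + b.X + X)) + b.(rec X. c.a.(X + X + b.X + X)) + (rec X. c.a.(X + X + b.X + X))) :: ··a··> t2
  t2 = (rec X. c.a.(X + X + b.X + X)) + (rec X. c.a.(X + X + b.X + X)) + b.(rec X. c.a.(X + X + b.X + X)) + (rec X. c.a.(X + X + b.X + X)) :: ··b··> t0, ··c··> t1
Coarsest stable partition (strong bisimilarity classes):
  B0 = {s0, t0}
  B1 = {s1, t1}
  B2 = {s2, t2}
s0 ∈ B0, t0 ∈ B0 → same block

P ~ Q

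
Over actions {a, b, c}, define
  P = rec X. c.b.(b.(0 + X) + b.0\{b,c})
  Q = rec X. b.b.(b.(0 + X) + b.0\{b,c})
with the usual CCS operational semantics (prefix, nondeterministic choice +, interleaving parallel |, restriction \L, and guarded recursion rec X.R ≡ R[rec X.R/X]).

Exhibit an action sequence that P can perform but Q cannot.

LTS(P): 5 reachable states
  u0 = rec X. c.b.(b.(0 + X) + b.0\{b,c}) has moves =c=> u1
  u1 = b.(b.(0 + (rec X. c.b.(b.(0 + X) + b.0\{b,c}))) + b.0\{b,c}) has moves =b=> u2
  u2 = b.(0 + (rec X. c.b.(b.(0 + X) + b.0\{b,c}))) + b.0\{b,c} has moves =b=> u3, =b=> u4
  u3 = 0 + (rec X. c.b.(b.(0 + X) + b.0\{b,c})) has moves =c=> u1
  u4 = 0\{b,c} has moves deadlocked
LTS(Q): 5 reachable states
  v0 = rec X. b.b.(b.(0 + X) + b.0\{b,c}) has moves =b=> v1
  v1 = b.(b.(0 + (rec X. b.b.(b.(0 + X) + b.0\{b,c}))) + b.0\{b,c}) has moves =b=> v2
  v2 = b.(0 + (rec X. b.b.(b.(0 + X) + b.0\{b,c}))) + b.0\{b,c} has moves =b=> v3, =b=> v4
  v3 = 0 + (rec X. b.b.(b.(0 + X) + b.0\{b,c})) has moves =b=> v1
  v4 = 0\{b,c} has moves deadlocked
Run σ = ⟨c⟩ on P: start {u0}
  step 1 (c): {u1}
  — P admits the full trace.
Run σ = ⟨c⟩ on Q: start {v0}
  step 1 (c): ∅ (Q stuck)

c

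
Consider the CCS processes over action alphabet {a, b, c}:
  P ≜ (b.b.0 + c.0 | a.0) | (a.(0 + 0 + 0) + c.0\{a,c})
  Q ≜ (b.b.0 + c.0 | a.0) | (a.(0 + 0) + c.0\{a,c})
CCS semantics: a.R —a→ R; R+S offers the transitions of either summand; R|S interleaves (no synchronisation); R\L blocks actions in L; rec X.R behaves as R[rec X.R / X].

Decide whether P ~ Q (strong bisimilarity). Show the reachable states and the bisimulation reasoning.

Reachable graph of P (18 states):
  p0 = (b.b.0 + c.0 | a.0) | (a.(0 + 0 + 0) + c.0\{a,c}) :: -a-> p1, -a-> p2, -b-> p3, -c-> p4, -c-> p5
  p1 = (b.b.0 + c.0 | a.0) | (0 + 0 + 0) :: -a-> p6, -b-> p7, -c-> p8
  p2 = c.0 | 0 | (a.(0 + 0 + 0) + c.0\{a,c}) :: -a-> p6, -c-> p10, -c-> p9
  p3 = b.0 | (a.(0 + 0 + 0) + c.0\{a,c}) :: -a-> p7, -b-> p11, -c-> p12
  p4 = (b.b.0 + c.0 | a.0) | 0\{a,c} :: -a-> p10, -b-> p12, -c-> p13
  p5 = 0 | a.0 | (a.(0 + 0 + 0) + c.0\{a,c}) :: -a-> p8, -a-> p9, -c-> p13
  p6 = c.0 | 0 | (0 + 0 + 0) :: -c-> p14
  p7 = b.0 | (0 + 0 + 0) :: -b-> p15
  p8 = 0 | a.0 | (0 + 0 + 0) :: -a-> p14
  p9 = 0 | 0 | (a.(0 + 0 + 0) + c.0\{a,c}) :: -a-> p14, -c-> p16
  p10 = c.0 | 0 | 0\{a,c} :: -c-> p16
  p11 = 0 | (a.(0 + 0 + 0) + c.0\{a,c}) :: -a-> p15, -c-> p17
  p12 = b.0 | 0\{a,c} :: -b-> p17
  p13 = 0 | a.0 | 0\{a,c} :: -a-> p16
  p14 = 0 | 0 | (0 + 0 + 0) :: stopped
  p15 = 0 | (0 + 0 + 0) :: stopped
  p16 = 0 | 0 | 0\{a,c} :: stopped
  p17 = 0 | 0\{a,c} :: stopped
Reachable graph of Q (18 states):
  q0 = (b.b.0 + c.0 | a.0) | (a.(0 + 0) + c.0\{a,c}) :: -a-> q1, -a-> q2, -b-> q3, -c-> q4, -c-> q5
  q1 = (b.b.0 + c.0 | a.0) | (0 + 0) :: -a-> q6, -b-> q7, -c-> q8
  q2 = c.0 | 0 | (a.(0 + 0) + c.0\{a,c}) :: -a-> q6, -c-> q10, -c-> q9
  q3 = b.0 | (a.(0 + 0) + c.0\{a,c}) :: -a-> q7, -b-> q11, -c-> q12
  q4 = (b.b.0 + c.0 | a.0) | 0\{a,c} :: -a-> q10, -b-> q12, -c-> q13
  q5 = 0 | a.0 | (a.(0 + 0) + c.0\{a,c}) :: -a-> q8, -a-> q9, -c-> q13
  q6 = c.0 | 0 | (0 + 0) :: -c-> q14
  q7 = b.0 | (0 + 0) :: -b-> q15
  q8 = 0 | a.0 | (0 + 0) :: -a-> q14
  q9 = 0 | 0 | (a.(0 + 0) + c.0\{a,c}) :: -a-> q14, -c-> q16
  q10 = c.0 | 0 | 0\{a,c} :: -c-> q16
  q11 = 0 | (a.(0 + 0) + c.0\{a,c}) :: -a-> q15, -c-> q17
  q12 = b.0 | 0\{a,c} :: -b-> q17
  q13 = 0 | a.0 | 0\{a,c} :: -a-> q16
  q14 = 0 | 0 | (0 + 0) :: stopped
  q15 = 0 | (0 + 0) :: stopped
  q16 = 0 | 0 | 0\{a,c} :: stopped
  q17 = 0 | 0\{a,c} :: stopped
Partition-refinement fixed point:
  B0 = {p0, q0}
  B1 = {p3, q3}
  B2 = {p12, p7, q12, q7}
  B3 = {p14, p15, p16, p17, q14, q15, q16, q17}
  B4 = {p11, p9, q11, q9}
  B5 = {p1, p4, q1, q4}
  B6 = {p13, p8, q13, q8}
  B7 = {p10, p6, q10, q6}
  B8 = {p5, q5}
  B9 = {p2, q2}
p0 ∈ B0, q0 ∈ B0 → same block

bisimilar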